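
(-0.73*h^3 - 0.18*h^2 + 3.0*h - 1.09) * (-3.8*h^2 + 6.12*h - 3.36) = 2.774*h^5 - 3.7836*h^4 - 10.0488*h^3 + 23.1068*h^2 - 16.7508*h + 3.6624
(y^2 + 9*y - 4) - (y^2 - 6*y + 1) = 15*y - 5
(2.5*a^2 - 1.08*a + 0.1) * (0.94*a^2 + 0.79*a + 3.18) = 2.35*a^4 + 0.9598*a^3 + 7.1908*a^2 - 3.3554*a + 0.318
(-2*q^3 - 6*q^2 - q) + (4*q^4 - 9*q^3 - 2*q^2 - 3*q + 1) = 4*q^4 - 11*q^3 - 8*q^2 - 4*q + 1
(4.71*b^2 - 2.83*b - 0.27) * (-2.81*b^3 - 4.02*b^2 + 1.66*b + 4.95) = -13.2351*b^5 - 10.9819*b^4 + 19.9539*b^3 + 19.7021*b^2 - 14.4567*b - 1.3365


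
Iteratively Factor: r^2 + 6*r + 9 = (r + 3)*(r + 3)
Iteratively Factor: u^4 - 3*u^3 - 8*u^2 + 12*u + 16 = (u + 1)*(u^3 - 4*u^2 - 4*u + 16) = (u - 4)*(u + 1)*(u^2 - 4) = (u - 4)*(u - 2)*(u + 1)*(u + 2)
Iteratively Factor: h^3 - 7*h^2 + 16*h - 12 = (h - 2)*(h^2 - 5*h + 6) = (h - 2)^2*(h - 3)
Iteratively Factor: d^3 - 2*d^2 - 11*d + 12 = (d - 4)*(d^2 + 2*d - 3) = (d - 4)*(d + 3)*(d - 1)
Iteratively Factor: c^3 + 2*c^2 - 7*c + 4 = (c + 4)*(c^2 - 2*c + 1) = (c - 1)*(c + 4)*(c - 1)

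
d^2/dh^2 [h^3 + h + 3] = 6*h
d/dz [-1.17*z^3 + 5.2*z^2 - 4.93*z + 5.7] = -3.51*z^2 + 10.4*z - 4.93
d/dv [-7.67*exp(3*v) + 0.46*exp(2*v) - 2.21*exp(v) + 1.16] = (-23.01*exp(2*v) + 0.92*exp(v) - 2.21)*exp(v)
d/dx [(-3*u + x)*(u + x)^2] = (-5*u + 3*x)*(u + x)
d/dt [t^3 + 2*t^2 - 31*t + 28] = 3*t^2 + 4*t - 31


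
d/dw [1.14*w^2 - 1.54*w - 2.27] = 2.28*w - 1.54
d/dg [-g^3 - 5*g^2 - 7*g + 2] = -3*g^2 - 10*g - 7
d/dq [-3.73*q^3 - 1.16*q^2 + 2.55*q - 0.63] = -11.19*q^2 - 2.32*q + 2.55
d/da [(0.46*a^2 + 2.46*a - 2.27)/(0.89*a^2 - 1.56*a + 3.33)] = (-2.907*a^2 + 7.1042*a + 4.6506)/(0.7921*a^4 - 2.7768*a^3 + 8.361*a^2 - 10.3896*a + 11.0889)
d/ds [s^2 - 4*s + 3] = 2*s - 4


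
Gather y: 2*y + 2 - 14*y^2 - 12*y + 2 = -14*y^2 - 10*y + 4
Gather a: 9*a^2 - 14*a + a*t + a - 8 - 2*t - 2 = 9*a^2 + a*(t - 13) - 2*t - 10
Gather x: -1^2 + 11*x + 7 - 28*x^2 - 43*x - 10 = -28*x^2 - 32*x - 4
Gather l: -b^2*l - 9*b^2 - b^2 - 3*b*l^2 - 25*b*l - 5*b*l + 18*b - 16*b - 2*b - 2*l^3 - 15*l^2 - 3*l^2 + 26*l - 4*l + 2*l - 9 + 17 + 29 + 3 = -10*b^2 - 2*l^3 + l^2*(-3*b - 18) + l*(-b^2 - 30*b + 24) + 40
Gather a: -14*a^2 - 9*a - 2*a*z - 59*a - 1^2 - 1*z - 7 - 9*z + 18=-14*a^2 + a*(-2*z - 68) - 10*z + 10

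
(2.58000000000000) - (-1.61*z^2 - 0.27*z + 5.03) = 1.61*z^2 + 0.27*z - 2.45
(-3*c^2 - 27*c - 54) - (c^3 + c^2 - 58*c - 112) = -c^3 - 4*c^2 + 31*c + 58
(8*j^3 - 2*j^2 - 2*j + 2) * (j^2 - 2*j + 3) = 8*j^5 - 18*j^4 + 26*j^3 - 10*j + 6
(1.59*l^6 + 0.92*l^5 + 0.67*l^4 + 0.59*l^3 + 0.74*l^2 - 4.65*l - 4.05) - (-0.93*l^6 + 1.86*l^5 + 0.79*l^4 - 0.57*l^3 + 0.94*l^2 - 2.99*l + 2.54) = 2.52*l^6 - 0.94*l^5 - 0.12*l^4 + 1.16*l^3 - 0.2*l^2 - 1.66*l - 6.59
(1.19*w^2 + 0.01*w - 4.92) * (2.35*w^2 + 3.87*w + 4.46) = 2.7965*w^4 + 4.6288*w^3 - 6.2159*w^2 - 18.9958*w - 21.9432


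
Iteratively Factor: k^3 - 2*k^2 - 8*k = (k - 4)*(k^2 + 2*k) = (k - 4)*(k + 2)*(k)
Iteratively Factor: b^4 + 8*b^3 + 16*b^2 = (b)*(b^3 + 8*b^2 + 16*b) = b*(b + 4)*(b^2 + 4*b) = b^2*(b + 4)*(b + 4)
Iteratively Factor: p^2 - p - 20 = (p - 5)*(p + 4)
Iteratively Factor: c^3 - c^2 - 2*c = (c - 2)*(c^2 + c) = c*(c - 2)*(c + 1)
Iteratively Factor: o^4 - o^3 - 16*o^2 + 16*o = (o + 4)*(o^3 - 5*o^2 + 4*o) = (o - 4)*(o + 4)*(o^2 - o) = o*(o - 4)*(o + 4)*(o - 1)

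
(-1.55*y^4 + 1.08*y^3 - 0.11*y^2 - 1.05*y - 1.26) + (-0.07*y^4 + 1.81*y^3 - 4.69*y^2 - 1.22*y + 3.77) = -1.62*y^4 + 2.89*y^3 - 4.8*y^2 - 2.27*y + 2.51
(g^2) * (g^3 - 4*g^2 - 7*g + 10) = g^5 - 4*g^4 - 7*g^3 + 10*g^2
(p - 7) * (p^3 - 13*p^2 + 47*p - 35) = p^4 - 20*p^3 + 138*p^2 - 364*p + 245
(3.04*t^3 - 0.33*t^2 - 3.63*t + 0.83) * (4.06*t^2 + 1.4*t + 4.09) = 12.3424*t^5 + 2.9162*t^4 - 2.7662*t^3 - 3.0619*t^2 - 13.6847*t + 3.3947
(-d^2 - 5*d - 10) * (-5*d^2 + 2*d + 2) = 5*d^4 + 23*d^3 + 38*d^2 - 30*d - 20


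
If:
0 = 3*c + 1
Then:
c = -1/3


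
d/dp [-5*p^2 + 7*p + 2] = 7 - 10*p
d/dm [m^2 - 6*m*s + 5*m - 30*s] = 2*m - 6*s + 5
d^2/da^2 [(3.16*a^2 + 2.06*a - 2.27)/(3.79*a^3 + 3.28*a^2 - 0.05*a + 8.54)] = (90.7811120000001*a^6 + 177.540276*a^5 - 234.035532*a^4 - 1837.25774*a^3 - 1475.143122*a^2 + 96.84834*a + 589.84645)/(54.439939*a^9 + 141.342744*a^8 + 120.168393*a^7 + 399.566434*a^6 + 635.389353*a^5 + 265.944828*a^4 + 820.828807*a^3 + 717.710994*a^2 - 10.93974*a + 622.835864)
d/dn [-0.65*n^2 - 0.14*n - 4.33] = -1.3*n - 0.14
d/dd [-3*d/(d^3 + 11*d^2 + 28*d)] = 3*(2*d + 11)/(d^2 + 11*d + 28)^2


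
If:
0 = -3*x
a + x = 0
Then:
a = 0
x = 0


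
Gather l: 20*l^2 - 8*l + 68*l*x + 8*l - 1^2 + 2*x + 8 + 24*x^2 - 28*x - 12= 20*l^2 + 68*l*x + 24*x^2 - 26*x - 5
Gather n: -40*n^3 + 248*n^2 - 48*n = -40*n^3 + 248*n^2 - 48*n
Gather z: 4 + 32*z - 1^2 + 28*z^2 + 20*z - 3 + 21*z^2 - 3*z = 49*z^2 + 49*z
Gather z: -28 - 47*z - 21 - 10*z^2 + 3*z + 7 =-10*z^2 - 44*z - 42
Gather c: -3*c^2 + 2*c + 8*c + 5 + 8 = -3*c^2 + 10*c + 13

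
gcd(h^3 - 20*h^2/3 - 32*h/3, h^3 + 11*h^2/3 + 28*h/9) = h^2 + 4*h/3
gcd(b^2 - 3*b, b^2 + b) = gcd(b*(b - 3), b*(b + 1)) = b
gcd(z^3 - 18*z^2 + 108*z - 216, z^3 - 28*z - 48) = z - 6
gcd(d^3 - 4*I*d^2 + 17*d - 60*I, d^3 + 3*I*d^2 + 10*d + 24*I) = d^2 + I*d + 12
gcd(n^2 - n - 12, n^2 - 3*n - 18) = n + 3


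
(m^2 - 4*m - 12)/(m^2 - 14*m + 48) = (m + 2)/(m - 8)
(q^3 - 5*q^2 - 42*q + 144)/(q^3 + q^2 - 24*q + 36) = (q - 8)/(q - 2)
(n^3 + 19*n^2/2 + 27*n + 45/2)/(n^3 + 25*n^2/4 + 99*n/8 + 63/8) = 4*(n + 5)/(4*n + 7)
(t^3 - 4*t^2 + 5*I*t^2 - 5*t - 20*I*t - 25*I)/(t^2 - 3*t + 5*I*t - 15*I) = (t^2 - 4*t - 5)/(t - 3)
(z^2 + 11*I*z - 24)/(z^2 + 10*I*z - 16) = (z + 3*I)/(z + 2*I)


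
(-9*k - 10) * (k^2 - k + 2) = -9*k^3 - k^2 - 8*k - 20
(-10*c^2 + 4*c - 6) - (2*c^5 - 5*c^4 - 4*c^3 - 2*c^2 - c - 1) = -2*c^5 + 5*c^4 + 4*c^3 - 8*c^2 + 5*c - 5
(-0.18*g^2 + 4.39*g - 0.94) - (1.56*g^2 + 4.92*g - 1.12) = -1.74*g^2 - 0.53*g + 0.18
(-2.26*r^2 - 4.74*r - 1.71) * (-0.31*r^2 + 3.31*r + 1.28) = 0.7006*r^4 - 6.0112*r^3 - 18.0521*r^2 - 11.7273*r - 2.1888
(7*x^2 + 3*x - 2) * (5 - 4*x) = -28*x^3 + 23*x^2 + 23*x - 10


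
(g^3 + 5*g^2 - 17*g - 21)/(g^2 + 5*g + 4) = (g^2 + 4*g - 21)/(g + 4)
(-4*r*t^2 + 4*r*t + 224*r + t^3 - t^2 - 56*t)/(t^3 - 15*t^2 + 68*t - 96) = (-4*r*t - 28*r + t^2 + 7*t)/(t^2 - 7*t + 12)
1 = 1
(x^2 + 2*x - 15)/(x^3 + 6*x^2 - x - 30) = (x - 3)/(x^2 + x - 6)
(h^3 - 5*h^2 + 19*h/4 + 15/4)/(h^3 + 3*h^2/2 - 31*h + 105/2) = (h + 1/2)/(h + 7)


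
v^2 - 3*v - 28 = (v - 7)*(v + 4)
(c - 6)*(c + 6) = c^2 - 36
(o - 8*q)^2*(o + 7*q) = o^3 - 9*o^2*q - 48*o*q^2 + 448*q^3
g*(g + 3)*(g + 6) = g^3 + 9*g^2 + 18*g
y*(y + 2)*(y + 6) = y^3 + 8*y^2 + 12*y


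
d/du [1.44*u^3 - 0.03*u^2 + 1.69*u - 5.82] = 4.32*u^2 - 0.06*u + 1.69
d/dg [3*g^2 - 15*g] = 6*g - 15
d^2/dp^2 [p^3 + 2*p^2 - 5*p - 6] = 6*p + 4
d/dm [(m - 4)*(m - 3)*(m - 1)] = 3*m^2 - 16*m + 19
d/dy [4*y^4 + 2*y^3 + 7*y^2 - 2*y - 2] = 16*y^3 + 6*y^2 + 14*y - 2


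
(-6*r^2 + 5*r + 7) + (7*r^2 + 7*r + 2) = r^2 + 12*r + 9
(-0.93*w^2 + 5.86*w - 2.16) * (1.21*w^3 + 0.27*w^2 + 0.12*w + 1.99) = -1.1253*w^5 + 6.8395*w^4 - 1.143*w^3 - 1.7307*w^2 + 11.4022*w - 4.2984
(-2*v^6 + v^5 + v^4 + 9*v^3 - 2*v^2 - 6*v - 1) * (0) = 0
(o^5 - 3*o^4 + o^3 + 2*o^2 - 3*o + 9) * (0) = 0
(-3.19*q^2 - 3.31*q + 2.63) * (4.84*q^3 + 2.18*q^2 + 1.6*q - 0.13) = -15.4396*q^5 - 22.9746*q^4 + 0.409399999999998*q^3 + 0.8521*q^2 + 4.6383*q - 0.3419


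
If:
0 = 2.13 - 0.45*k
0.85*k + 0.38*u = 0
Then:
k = 4.73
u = -10.59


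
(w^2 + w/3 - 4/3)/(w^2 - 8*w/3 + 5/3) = (3*w + 4)/(3*w - 5)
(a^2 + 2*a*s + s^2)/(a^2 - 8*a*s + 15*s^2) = (a^2 + 2*a*s + s^2)/(a^2 - 8*a*s + 15*s^2)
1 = 1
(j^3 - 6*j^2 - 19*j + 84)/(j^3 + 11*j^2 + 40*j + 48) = (j^2 - 10*j + 21)/(j^2 + 7*j + 12)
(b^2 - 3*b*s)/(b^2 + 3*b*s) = (b - 3*s)/(b + 3*s)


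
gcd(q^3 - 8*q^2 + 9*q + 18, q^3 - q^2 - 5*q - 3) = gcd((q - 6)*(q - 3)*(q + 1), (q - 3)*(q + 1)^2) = q^2 - 2*q - 3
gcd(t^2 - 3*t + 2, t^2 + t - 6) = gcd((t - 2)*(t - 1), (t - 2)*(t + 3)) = t - 2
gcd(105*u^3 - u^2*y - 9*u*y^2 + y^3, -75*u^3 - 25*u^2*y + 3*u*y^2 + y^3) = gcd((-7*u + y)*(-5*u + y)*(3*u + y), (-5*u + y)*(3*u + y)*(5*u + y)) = -15*u^2 - 2*u*y + y^2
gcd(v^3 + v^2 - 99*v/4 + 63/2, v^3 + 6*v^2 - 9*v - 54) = v + 6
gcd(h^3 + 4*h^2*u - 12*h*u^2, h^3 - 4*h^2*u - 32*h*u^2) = h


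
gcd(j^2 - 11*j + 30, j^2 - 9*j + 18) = j - 6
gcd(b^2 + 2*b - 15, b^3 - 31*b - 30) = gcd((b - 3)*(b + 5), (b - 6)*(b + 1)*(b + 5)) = b + 5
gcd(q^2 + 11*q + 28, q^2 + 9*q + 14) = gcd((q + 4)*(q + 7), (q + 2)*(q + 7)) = q + 7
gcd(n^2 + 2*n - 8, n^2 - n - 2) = n - 2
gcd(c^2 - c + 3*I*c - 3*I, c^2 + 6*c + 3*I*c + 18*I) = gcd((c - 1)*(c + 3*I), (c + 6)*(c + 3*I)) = c + 3*I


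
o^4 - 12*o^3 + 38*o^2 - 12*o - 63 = (o - 7)*(o - 3)^2*(o + 1)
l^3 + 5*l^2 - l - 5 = (l - 1)*(l + 1)*(l + 5)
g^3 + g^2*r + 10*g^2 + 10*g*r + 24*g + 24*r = (g + 4)*(g + 6)*(g + r)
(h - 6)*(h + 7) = h^2 + h - 42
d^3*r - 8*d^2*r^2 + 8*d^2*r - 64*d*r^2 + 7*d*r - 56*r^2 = (d + 7)*(d - 8*r)*(d*r + r)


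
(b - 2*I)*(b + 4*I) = b^2 + 2*I*b + 8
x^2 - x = x*(x - 1)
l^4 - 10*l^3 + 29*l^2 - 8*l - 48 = (l - 4)^2*(l - 3)*(l + 1)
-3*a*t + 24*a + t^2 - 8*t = (-3*a + t)*(t - 8)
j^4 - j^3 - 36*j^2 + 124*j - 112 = (j - 4)*(j - 2)^2*(j + 7)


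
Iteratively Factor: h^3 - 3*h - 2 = (h + 1)*(h^2 - h - 2) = (h - 2)*(h + 1)*(h + 1)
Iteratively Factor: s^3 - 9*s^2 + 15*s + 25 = (s - 5)*(s^2 - 4*s - 5) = (s - 5)*(s + 1)*(s - 5)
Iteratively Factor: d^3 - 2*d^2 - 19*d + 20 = (d - 1)*(d^2 - d - 20) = (d - 5)*(d - 1)*(d + 4)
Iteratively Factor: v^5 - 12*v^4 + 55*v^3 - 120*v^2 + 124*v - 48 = (v - 1)*(v^4 - 11*v^3 + 44*v^2 - 76*v + 48) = (v - 2)*(v - 1)*(v^3 - 9*v^2 + 26*v - 24) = (v - 4)*(v - 2)*(v - 1)*(v^2 - 5*v + 6) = (v - 4)*(v - 3)*(v - 2)*(v - 1)*(v - 2)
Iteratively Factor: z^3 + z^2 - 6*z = (z - 2)*(z^2 + 3*z) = z*(z - 2)*(z + 3)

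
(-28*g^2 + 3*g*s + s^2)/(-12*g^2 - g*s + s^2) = (7*g + s)/(3*g + s)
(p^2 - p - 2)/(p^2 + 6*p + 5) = (p - 2)/(p + 5)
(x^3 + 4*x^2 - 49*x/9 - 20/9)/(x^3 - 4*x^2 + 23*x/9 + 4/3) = (x + 5)/(x - 3)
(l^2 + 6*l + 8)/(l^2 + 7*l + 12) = (l + 2)/(l + 3)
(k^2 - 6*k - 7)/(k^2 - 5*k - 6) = (k - 7)/(k - 6)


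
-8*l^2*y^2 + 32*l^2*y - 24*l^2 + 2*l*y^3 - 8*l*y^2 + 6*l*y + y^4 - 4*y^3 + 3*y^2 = (-2*l + y)*(4*l + y)*(y - 3)*(y - 1)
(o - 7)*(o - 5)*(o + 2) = o^3 - 10*o^2 + 11*o + 70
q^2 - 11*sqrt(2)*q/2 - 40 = (q - 8*sqrt(2))*(q + 5*sqrt(2)/2)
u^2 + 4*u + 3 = (u + 1)*(u + 3)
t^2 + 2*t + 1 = (t + 1)^2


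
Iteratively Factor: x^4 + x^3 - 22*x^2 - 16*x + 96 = (x + 4)*(x^3 - 3*x^2 - 10*x + 24) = (x - 4)*(x + 4)*(x^2 + x - 6) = (x - 4)*(x + 3)*(x + 4)*(x - 2)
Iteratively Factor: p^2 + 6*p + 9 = (p + 3)*(p + 3)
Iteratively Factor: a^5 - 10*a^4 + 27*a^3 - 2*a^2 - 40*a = (a)*(a^4 - 10*a^3 + 27*a^2 - 2*a - 40) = a*(a + 1)*(a^3 - 11*a^2 + 38*a - 40) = a*(a - 2)*(a + 1)*(a^2 - 9*a + 20) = a*(a - 4)*(a - 2)*(a + 1)*(a - 5)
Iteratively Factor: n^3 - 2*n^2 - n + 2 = (n - 2)*(n^2 - 1) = (n - 2)*(n - 1)*(n + 1)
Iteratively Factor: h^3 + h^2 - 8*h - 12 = (h + 2)*(h^2 - h - 6) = (h - 3)*(h + 2)*(h + 2)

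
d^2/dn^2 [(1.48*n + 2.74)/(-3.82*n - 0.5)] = -74.312752/(3.82*n + 0.5)^3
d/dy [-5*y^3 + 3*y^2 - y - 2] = -15*y^2 + 6*y - 1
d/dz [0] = 0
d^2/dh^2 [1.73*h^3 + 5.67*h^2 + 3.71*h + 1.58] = 10.38*h + 11.34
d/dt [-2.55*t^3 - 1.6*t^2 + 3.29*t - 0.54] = -7.65*t^2 - 3.2*t + 3.29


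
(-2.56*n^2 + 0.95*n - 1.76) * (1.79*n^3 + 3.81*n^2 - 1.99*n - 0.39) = -4.5824*n^5 - 8.0531*n^4 + 5.5635*n^3 - 7.5977*n^2 + 3.1319*n + 0.6864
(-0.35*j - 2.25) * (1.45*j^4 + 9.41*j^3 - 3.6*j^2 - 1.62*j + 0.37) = -0.5075*j^5 - 6.556*j^4 - 19.9125*j^3 + 8.667*j^2 + 3.5155*j - 0.8325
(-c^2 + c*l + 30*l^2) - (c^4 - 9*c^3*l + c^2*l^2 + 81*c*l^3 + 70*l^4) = -c^4 + 9*c^3*l - c^2*l^2 - c^2 - 81*c*l^3 + c*l - 70*l^4 + 30*l^2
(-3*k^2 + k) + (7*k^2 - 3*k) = 4*k^2 - 2*k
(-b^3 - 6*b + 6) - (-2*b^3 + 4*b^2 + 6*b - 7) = b^3 - 4*b^2 - 12*b + 13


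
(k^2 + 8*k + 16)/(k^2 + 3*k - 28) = (k^2 + 8*k + 16)/(k^2 + 3*k - 28)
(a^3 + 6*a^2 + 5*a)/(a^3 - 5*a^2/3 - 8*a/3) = 3*(a + 5)/(3*a - 8)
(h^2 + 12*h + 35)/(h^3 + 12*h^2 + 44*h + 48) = (h^2 + 12*h + 35)/(h^3 + 12*h^2 + 44*h + 48)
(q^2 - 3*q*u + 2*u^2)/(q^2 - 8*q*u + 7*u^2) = (q - 2*u)/(q - 7*u)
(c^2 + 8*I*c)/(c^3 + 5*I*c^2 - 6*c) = (c + 8*I)/(c^2 + 5*I*c - 6)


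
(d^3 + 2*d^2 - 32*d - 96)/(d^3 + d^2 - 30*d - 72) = (d + 4)/(d + 3)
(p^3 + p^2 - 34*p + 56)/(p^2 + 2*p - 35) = (p^2 - 6*p + 8)/(p - 5)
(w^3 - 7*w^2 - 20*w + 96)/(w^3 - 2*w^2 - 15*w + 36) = (w - 8)/(w - 3)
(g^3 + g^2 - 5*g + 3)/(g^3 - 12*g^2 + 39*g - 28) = (g^2 + 2*g - 3)/(g^2 - 11*g + 28)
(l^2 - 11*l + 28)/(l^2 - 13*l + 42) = (l - 4)/(l - 6)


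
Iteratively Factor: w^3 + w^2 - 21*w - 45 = (w + 3)*(w^2 - 2*w - 15) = (w + 3)^2*(w - 5)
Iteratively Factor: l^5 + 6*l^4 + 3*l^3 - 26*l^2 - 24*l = (l - 2)*(l^4 + 8*l^3 + 19*l^2 + 12*l) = (l - 2)*(l + 1)*(l^3 + 7*l^2 + 12*l) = (l - 2)*(l + 1)*(l + 3)*(l^2 + 4*l) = (l - 2)*(l + 1)*(l + 3)*(l + 4)*(l)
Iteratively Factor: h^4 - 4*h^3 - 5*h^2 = (h)*(h^3 - 4*h^2 - 5*h) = h*(h - 5)*(h^2 + h) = h*(h - 5)*(h + 1)*(h)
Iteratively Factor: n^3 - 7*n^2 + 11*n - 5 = (n - 5)*(n^2 - 2*n + 1) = (n - 5)*(n - 1)*(n - 1)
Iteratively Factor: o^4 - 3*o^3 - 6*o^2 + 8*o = (o - 4)*(o^3 + o^2 - 2*o) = o*(o - 4)*(o^2 + o - 2) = o*(o - 4)*(o + 2)*(o - 1)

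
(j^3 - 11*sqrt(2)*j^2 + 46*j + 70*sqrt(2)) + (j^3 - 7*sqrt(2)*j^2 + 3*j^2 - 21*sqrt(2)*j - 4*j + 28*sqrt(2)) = 2*j^3 - 18*sqrt(2)*j^2 + 3*j^2 - 21*sqrt(2)*j + 42*j + 98*sqrt(2)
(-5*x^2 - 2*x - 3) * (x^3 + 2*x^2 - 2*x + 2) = -5*x^5 - 12*x^4 + 3*x^3 - 12*x^2 + 2*x - 6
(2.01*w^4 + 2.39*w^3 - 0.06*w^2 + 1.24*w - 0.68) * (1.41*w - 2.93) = 2.8341*w^5 - 2.5194*w^4 - 7.0873*w^3 + 1.9242*w^2 - 4.592*w + 1.9924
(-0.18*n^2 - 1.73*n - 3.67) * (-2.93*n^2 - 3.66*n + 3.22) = 0.5274*n^4 + 5.7277*n^3 + 16.5053*n^2 + 7.8616*n - 11.8174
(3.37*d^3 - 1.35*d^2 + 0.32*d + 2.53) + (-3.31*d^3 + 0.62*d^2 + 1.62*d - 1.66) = 0.0600000000000001*d^3 - 0.73*d^2 + 1.94*d + 0.87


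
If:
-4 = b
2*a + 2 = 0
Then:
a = -1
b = -4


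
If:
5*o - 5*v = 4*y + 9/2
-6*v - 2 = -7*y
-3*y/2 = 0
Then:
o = 17/30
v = -1/3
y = 0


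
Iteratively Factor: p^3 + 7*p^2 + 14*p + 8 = (p + 1)*(p^2 + 6*p + 8) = (p + 1)*(p + 2)*(p + 4)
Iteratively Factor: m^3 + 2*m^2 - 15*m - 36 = (m + 3)*(m^2 - m - 12) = (m + 3)^2*(m - 4)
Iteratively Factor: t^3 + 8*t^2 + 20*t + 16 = (t + 2)*(t^2 + 6*t + 8) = (t + 2)*(t + 4)*(t + 2)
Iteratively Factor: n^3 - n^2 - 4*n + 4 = (n + 2)*(n^2 - 3*n + 2) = (n - 2)*(n + 2)*(n - 1)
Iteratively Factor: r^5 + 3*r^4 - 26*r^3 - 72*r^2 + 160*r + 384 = (r - 3)*(r^4 + 6*r^3 - 8*r^2 - 96*r - 128) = (r - 3)*(r + 2)*(r^3 + 4*r^2 - 16*r - 64) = (r - 3)*(r + 2)*(r + 4)*(r^2 - 16) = (r - 4)*(r - 3)*(r + 2)*(r + 4)*(r + 4)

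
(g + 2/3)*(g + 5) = g^2 + 17*g/3 + 10/3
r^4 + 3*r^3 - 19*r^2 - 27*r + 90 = (r - 3)*(r - 2)*(r + 3)*(r + 5)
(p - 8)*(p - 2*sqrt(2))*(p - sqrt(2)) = p^3 - 8*p^2 - 3*sqrt(2)*p^2 + 4*p + 24*sqrt(2)*p - 32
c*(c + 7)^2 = c^3 + 14*c^2 + 49*c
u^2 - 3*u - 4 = (u - 4)*(u + 1)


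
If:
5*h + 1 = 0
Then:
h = -1/5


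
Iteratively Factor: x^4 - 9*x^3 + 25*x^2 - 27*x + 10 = (x - 1)*(x^3 - 8*x^2 + 17*x - 10) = (x - 1)^2*(x^2 - 7*x + 10) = (x - 2)*(x - 1)^2*(x - 5)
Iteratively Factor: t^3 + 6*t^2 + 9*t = (t + 3)*(t^2 + 3*t) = t*(t + 3)*(t + 3)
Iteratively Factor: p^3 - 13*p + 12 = (p + 4)*(p^2 - 4*p + 3) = (p - 3)*(p + 4)*(p - 1)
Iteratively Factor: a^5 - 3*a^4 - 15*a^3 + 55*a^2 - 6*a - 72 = (a - 3)*(a^4 - 15*a^2 + 10*a + 24) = (a - 3)*(a - 2)*(a^3 + 2*a^2 - 11*a - 12) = (a - 3)*(a - 2)*(a + 1)*(a^2 + a - 12) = (a - 3)^2*(a - 2)*(a + 1)*(a + 4)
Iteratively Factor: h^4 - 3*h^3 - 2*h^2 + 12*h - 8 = (h - 2)*(h^3 - h^2 - 4*h + 4) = (h - 2)^2*(h^2 + h - 2) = (h - 2)^2*(h + 2)*(h - 1)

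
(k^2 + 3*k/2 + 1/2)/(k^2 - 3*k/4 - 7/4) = 2*(2*k + 1)/(4*k - 7)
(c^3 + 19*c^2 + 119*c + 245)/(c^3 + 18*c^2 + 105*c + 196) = (c + 5)/(c + 4)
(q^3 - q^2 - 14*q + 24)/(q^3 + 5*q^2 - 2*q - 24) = (q - 3)/(q + 3)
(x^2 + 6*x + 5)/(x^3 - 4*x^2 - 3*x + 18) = (x^2 + 6*x + 5)/(x^3 - 4*x^2 - 3*x + 18)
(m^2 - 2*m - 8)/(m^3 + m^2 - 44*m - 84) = (m - 4)/(m^2 - m - 42)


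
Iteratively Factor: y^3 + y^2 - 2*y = (y - 1)*(y^2 + 2*y) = (y - 1)*(y + 2)*(y)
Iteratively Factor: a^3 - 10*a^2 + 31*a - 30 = (a - 3)*(a^2 - 7*a + 10) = (a - 3)*(a - 2)*(a - 5)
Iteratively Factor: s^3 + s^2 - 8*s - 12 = (s + 2)*(s^2 - s - 6) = (s - 3)*(s + 2)*(s + 2)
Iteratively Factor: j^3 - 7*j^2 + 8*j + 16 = (j - 4)*(j^2 - 3*j - 4) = (j - 4)^2*(j + 1)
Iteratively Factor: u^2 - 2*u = (u - 2)*(u)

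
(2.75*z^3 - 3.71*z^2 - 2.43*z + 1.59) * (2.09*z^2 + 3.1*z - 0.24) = 5.7475*z^5 + 0.771100000000001*z^4 - 17.2397*z^3 - 3.3195*z^2 + 5.5122*z - 0.3816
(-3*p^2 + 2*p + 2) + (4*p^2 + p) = p^2 + 3*p + 2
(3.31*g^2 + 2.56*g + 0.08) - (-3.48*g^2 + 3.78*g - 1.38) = 6.79*g^2 - 1.22*g + 1.46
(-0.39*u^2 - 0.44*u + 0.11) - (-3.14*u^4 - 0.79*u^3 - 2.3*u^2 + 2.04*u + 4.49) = 3.14*u^4 + 0.79*u^3 + 1.91*u^2 - 2.48*u - 4.38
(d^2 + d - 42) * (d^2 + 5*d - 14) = d^4 + 6*d^3 - 51*d^2 - 224*d + 588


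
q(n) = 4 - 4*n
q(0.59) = 1.64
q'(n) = -4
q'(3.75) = -4.00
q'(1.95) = -4.00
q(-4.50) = 22.00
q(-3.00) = 16.00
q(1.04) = -0.16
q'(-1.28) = -4.00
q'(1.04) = -4.00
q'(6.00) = -4.00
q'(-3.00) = -4.00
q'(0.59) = -4.00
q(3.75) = -11.00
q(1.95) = -3.80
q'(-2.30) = -4.00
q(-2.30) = 13.20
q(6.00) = -20.00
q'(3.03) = -4.00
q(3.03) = -8.12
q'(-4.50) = -4.00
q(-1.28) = 9.12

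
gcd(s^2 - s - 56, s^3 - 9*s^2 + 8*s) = s - 8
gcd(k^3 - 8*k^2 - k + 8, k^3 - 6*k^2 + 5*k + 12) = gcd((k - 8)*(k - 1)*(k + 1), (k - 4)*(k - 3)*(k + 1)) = k + 1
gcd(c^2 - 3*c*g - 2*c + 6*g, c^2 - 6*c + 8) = c - 2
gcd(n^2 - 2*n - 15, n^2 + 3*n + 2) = 1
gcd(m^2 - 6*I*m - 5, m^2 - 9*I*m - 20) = m - 5*I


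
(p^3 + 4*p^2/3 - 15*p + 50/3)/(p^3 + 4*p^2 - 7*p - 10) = (p - 5/3)/(p + 1)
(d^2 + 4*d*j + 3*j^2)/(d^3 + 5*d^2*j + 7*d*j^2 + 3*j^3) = 1/(d + j)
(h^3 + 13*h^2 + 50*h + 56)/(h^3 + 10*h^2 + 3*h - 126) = (h^2 + 6*h + 8)/(h^2 + 3*h - 18)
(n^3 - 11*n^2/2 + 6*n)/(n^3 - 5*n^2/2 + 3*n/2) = (n - 4)/(n - 1)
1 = 1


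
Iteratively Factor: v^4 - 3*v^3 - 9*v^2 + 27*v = (v)*(v^3 - 3*v^2 - 9*v + 27) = v*(v + 3)*(v^2 - 6*v + 9) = v*(v - 3)*(v + 3)*(v - 3)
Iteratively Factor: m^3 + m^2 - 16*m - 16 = (m - 4)*(m^2 + 5*m + 4) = (m - 4)*(m + 4)*(m + 1)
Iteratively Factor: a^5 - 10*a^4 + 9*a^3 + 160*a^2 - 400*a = (a)*(a^4 - 10*a^3 + 9*a^2 + 160*a - 400) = a*(a - 5)*(a^3 - 5*a^2 - 16*a + 80) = a*(a - 5)^2*(a^2 - 16) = a*(a - 5)^2*(a + 4)*(a - 4)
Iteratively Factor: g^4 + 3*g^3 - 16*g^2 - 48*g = (g)*(g^3 + 3*g^2 - 16*g - 48) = g*(g + 3)*(g^2 - 16) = g*(g - 4)*(g + 3)*(g + 4)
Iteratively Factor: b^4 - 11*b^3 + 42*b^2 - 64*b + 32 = (b - 2)*(b^3 - 9*b^2 + 24*b - 16) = (b - 2)*(b - 1)*(b^2 - 8*b + 16) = (b - 4)*(b - 2)*(b - 1)*(b - 4)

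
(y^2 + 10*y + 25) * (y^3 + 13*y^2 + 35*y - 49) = y^5 + 23*y^4 + 190*y^3 + 626*y^2 + 385*y - 1225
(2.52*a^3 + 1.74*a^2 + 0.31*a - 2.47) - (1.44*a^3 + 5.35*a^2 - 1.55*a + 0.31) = 1.08*a^3 - 3.61*a^2 + 1.86*a - 2.78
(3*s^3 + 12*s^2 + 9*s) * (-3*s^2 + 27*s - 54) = -9*s^5 + 45*s^4 + 135*s^3 - 405*s^2 - 486*s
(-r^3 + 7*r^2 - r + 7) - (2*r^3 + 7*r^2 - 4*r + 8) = -3*r^3 + 3*r - 1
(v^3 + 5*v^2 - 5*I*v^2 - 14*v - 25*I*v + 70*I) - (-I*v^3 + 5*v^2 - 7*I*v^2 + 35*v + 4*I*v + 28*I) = v^3 + I*v^3 + 2*I*v^2 - 49*v - 29*I*v + 42*I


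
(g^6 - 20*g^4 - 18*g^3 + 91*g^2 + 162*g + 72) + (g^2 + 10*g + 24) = g^6 - 20*g^4 - 18*g^3 + 92*g^2 + 172*g + 96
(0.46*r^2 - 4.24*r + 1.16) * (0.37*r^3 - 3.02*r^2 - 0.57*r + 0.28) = 0.1702*r^5 - 2.958*r^4 + 12.9718*r^3 - 0.9576*r^2 - 1.8484*r + 0.3248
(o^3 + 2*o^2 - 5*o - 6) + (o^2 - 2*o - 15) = o^3 + 3*o^2 - 7*o - 21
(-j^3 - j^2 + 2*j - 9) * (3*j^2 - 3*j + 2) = -3*j^5 + 7*j^3 - 35*j^2 + 31*j - 18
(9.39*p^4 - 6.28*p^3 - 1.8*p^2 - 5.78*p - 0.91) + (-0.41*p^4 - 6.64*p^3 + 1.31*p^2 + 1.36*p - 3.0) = 8.98*p^4 - 12.92*p^3 - 0.49*p^2 - 4.42*p - 3.91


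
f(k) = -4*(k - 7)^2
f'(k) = 56 - 8*k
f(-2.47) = -358.72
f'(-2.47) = 75.76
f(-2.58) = -367.11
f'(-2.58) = 76.64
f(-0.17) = -205.64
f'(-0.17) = 57.36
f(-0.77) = -241.49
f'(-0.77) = 62.16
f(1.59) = -117.07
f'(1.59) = 43.28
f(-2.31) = -346.70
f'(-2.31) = 74.48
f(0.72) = -157.75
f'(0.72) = 50.24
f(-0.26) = -210.83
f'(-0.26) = 58.08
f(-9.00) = -1024.00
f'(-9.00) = 128.00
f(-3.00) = -400.00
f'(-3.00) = 80.00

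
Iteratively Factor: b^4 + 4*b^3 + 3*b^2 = (b + 1)*(b^3 + 3*b^2) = b*(b + 1)*(b^2 + 3*b) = b^2*(b + 1)*(b + 3)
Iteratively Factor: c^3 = (c)*(c^2) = c^2*(c)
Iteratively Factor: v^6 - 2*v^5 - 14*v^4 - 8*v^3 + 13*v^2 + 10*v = (v + 2)*(v^5 - 4*v^4 - 6*v^3 + 4*v^2 + 5*v) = (v - 5)*(v + 2)*(v^4 + v^3 - v^2 - v) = (v - 5)*(v + 1)*(v + 2)*(v^3 - v) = (v - 5)*(v + 1)^2*(v + 2)*(v^2 - v) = (v - 5)*(v - 1)*(v + 1)^2*(v + 2)*(v)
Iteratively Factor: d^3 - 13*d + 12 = (d - 3)*(d^2 + 3*d - 4) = (d - 3)*(d - 1)*(d + 4)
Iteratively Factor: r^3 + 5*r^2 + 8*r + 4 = (r + 2)*(r^2 + 3*r + 2) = (r + 1)*(r + 2)*(r + 2)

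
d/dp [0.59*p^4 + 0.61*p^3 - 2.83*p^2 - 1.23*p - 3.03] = 2.36*p^3 + 1.83*p^2 - 5.66*p - 1.23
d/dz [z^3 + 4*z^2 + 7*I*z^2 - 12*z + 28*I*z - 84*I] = 3*z^2 + z*(8 + 14*I) - 12 + 28*I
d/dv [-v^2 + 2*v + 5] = 2 - 2*v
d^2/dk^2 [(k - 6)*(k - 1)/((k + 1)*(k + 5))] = 2*(-13*k^3 + 3*k^2 + 213*k + 421)/(k^6 + 18*k^5 + 123*k^4 + 396*k^3 + 615*k^2 + 450*k + 125)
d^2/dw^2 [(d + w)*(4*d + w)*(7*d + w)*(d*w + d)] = 6*d*(13*d^2 + 12*d*w + 4*d + 2*w^2 + w)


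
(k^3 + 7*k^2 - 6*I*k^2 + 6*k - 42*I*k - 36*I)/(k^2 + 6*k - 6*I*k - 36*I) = k + 1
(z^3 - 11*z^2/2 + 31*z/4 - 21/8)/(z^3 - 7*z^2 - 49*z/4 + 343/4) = (4*z^2 - 8*z + 3)/(2*(2*z^2 - 7*z - 49))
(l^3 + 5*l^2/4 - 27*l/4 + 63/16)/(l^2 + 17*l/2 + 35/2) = (8*l^2 - 18*l + 9)/(8*(l + 5))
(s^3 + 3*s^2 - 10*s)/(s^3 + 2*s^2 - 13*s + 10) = s/(s - 1)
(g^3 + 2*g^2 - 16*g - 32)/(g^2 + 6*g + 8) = g - 4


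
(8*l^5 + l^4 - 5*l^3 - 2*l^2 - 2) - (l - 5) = 8*l^5 + l^4 - 5*l^3 - 2*l^2 - l + 3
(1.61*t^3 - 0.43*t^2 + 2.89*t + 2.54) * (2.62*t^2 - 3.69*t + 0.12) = 4.2182*t^5 - 7.0675*t^4 + 9.3517*t^3 - 4.0609*t^2 - 9.0258*t + 0.3048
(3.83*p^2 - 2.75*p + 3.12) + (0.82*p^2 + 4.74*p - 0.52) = 4.65*p^2 + 1.99*p + 2.6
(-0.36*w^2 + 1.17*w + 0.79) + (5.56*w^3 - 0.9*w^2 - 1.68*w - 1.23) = 5.56*w^3 - 1.26*w^2 - 0.51*w - 0.44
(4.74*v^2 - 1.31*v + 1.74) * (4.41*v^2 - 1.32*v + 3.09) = 20.9034*v^4 - 12.0339*v^3 + 24.0492*v^2 - 6.3447*v + 5.3766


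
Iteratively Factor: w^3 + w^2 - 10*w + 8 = (w - 1)*(w^2 + 2*w - 8) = (w - 1)*(w + 4)*(w - 2)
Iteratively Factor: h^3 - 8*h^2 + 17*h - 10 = (h - 2)*(h^2 - 6*h + 5) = (h - 2)*(h - 1)*(h - 5)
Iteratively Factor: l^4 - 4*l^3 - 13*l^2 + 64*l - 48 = (l + 4)*(l^3 - 8*l^2 + 19*l - 12) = (l - 1)*(l + 4)*(l^2 - 7*l + 12) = (l - 4)*(l - 1)*(l + 4)*(l - 3)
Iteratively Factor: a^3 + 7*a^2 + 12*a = (a + 3)*(a^2 + 4*a) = (a + 3)*(a + 4)*(a)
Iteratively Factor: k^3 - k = (k + 1)*(k^2 - k) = k*(k + 1)*(k - 1)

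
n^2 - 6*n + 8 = (n - 4)*(n - 2)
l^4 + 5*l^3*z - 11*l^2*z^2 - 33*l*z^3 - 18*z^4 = (l - 3*z)*(l + z)^2*(l + 6*z)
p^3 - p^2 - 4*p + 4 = (p - 2)*(p - 1)*(p + 2)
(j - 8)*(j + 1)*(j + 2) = j^3 - 5*j^2 - 22*j - 16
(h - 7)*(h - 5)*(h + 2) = h^3 - 10*h^2 + 11*h + 70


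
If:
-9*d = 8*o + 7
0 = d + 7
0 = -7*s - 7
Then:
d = -7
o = 7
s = -1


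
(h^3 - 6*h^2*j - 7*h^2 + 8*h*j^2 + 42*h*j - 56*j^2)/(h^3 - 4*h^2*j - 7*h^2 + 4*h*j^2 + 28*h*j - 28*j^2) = (h - 4*j)/(h - 2*j)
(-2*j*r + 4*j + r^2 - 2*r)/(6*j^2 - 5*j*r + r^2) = (r - 2)/(-3*j + r)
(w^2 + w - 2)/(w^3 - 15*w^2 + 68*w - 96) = (w^2 + w - 2)/(w^3 - 15*w^2 + 68*w - 96)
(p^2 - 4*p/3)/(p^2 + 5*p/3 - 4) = p/(p + 3)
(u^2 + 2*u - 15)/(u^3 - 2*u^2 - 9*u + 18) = (u + 5)/(u^2 + u - 6)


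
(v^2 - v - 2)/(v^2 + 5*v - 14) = (v + 1)/(v + 7)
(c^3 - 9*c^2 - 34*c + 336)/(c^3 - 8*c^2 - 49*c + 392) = (c + 6)/(c + 7)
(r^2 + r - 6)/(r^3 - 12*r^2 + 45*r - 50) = (r + 3)/(r^2 - 10*r + 25)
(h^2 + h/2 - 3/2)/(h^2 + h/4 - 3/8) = 4*(2*h^2 + h - 3)/(8*h^2 + 2*h - 3)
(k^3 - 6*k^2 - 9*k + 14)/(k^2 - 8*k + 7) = k + 2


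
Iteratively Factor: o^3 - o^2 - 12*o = (o + 3)*(o^2 - 4*o) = (o - 4)*(o + 3)*(o)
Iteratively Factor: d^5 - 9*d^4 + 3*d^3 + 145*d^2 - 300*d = (d - 5)*(d^4 - 4*d^3 - 17*d^2 + 60*d) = (d - 5)*(d - 3)*(d^3 - d^2 - 20*d) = (d - 5)^2*(d - 3)*(d^2 + 4*d) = d*(d - 5)^2*(d - 3)*(d + 4)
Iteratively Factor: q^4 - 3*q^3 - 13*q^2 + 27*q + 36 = (q - 4)*(q^3 + q^2 - 9*q - 9) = (q - 4)*(q + 3)*(q^2 - 2*q - 3) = (q - 4)*(q - 3)*(q + 3)*(q + 1)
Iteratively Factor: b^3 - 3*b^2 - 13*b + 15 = (b - 5)*(b^2 + 2*b - 3) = (b - 5)*(b - 1)*(b + 3)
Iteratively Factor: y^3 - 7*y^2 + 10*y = (y - 5)*(y^2 - 2*y) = y*(y - 5)*(y - 2)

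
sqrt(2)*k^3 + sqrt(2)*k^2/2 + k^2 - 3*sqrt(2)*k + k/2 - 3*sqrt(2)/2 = (k - sqrt(2))*(k + 3*sqrt(2)/2)*(sqrt(2)*k + sqrt(2)/2)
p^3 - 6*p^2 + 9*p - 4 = (p - 4)*(p - 1)^2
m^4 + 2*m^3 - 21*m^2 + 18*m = m*(m - 3)*(m - 1)*(m + 6)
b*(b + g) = b^2 + b*g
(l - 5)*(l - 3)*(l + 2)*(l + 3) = l^4 - 3*l^3 - 19*l^2 + 27*l + 90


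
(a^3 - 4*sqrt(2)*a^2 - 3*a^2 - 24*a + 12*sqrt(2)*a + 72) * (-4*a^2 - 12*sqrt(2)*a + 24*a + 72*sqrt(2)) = -4*a^5 + 4*sqrt(2)*a^4 + 36*a^4 - 36*sqrt(2)*a^3 + 120*a^3 - 1728*a^2 + 360*sqrt(2)*a^2 - 2592*sqrt(2)*a + 3456*a + 5184*sqrt(2)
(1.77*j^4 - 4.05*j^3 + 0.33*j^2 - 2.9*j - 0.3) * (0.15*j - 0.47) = 0.2655*j^5 - 1.4394*j^4 + 1.953*j^3 - 0.5901*j^2 + 1.318*j + 0.141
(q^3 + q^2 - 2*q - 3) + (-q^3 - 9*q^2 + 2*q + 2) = -8*q^2 - 1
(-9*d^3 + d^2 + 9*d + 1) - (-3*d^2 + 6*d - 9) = -9*d^3 + 4*d^2 + 3*d + 10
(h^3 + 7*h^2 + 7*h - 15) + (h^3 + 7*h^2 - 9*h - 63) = 2*h^3 + 14*h^2 - 2*h - 78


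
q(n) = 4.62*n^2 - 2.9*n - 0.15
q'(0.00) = -2.90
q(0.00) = -0.15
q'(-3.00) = -30.62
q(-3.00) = 50.13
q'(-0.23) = -5.03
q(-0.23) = 0.76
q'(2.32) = 18.54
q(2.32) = 17.99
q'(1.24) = 8.56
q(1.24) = 3.36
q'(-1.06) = -12.69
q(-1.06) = 8.12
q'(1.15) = 7.73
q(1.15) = 2.62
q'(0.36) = 0.43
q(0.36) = -0.60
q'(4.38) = 37.57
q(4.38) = 75.78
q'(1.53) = 11.24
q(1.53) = 6.23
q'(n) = 9.24*n - 2.9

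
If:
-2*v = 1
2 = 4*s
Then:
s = 1/2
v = -1/2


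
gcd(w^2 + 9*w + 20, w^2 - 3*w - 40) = w + 5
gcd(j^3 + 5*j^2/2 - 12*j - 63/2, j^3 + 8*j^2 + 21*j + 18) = j^2 + 6*j + 9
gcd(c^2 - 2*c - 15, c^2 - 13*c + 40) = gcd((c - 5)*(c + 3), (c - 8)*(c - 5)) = c - 5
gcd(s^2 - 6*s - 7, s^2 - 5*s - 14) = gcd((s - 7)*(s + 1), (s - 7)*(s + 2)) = s - 7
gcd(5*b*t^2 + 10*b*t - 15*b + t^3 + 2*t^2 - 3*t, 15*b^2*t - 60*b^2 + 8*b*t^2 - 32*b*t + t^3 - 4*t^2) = 5*b + t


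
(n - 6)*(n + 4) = n^2 - 2*n - 24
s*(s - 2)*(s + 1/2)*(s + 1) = s^4 - s^3/2 - 5*s^2/2 - s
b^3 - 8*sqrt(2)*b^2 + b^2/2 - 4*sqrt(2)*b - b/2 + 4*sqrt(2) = (b - 1/2)*(b + 1)*(b - 8*sqrt(2))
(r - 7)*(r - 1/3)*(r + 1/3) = r^3 - 7*r^2 - r/9 + 7/9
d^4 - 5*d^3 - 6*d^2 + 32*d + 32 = (d - 4)^2*(d + 1)*(d + 2)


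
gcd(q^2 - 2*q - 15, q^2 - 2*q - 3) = 1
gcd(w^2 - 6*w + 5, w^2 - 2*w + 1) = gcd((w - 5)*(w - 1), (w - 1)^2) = w - 1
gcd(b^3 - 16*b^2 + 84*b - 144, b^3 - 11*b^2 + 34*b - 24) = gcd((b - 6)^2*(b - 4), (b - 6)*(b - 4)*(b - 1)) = b^2 - 10*b + 24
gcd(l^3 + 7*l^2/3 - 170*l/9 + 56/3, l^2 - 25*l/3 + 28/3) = l - 4/3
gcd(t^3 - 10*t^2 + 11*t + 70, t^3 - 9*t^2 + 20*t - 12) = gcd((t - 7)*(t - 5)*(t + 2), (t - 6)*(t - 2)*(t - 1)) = 1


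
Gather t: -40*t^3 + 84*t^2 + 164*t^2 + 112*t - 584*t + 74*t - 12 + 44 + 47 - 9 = -40*t^3 + 248*t^2 - 398*t + 70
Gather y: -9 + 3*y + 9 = 3*y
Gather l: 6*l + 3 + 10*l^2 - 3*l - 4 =10*l^2 + 3*l - 1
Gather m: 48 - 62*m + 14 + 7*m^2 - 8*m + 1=7*m^2 - 70*m + 63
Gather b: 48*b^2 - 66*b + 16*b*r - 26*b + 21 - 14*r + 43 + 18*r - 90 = 48*b^2 + b*(16*r - 92) + 4*r - 26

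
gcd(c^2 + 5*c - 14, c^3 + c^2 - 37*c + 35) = c + 7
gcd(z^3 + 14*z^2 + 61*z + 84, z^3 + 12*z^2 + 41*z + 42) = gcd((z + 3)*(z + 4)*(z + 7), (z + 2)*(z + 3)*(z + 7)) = z^2 + 10*z + 21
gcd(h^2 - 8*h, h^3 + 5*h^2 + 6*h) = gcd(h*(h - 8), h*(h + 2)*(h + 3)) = h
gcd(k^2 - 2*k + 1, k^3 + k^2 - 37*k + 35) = k - 1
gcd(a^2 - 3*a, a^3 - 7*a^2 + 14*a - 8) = 1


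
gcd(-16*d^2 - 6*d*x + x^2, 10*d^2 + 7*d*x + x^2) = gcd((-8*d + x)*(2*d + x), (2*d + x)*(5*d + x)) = 2*d + x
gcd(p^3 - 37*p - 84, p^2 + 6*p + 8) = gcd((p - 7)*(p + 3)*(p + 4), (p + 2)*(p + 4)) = p + 4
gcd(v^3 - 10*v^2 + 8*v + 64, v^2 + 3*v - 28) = v - 4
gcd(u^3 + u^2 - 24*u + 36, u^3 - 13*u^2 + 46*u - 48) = u^2 - 5*u + 6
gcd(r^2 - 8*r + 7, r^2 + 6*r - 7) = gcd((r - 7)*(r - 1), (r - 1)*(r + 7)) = r - 1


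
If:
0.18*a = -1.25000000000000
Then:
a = -6.94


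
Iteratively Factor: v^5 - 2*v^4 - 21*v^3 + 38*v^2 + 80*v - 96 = (v + 4)*(v^4 - 6*v^3 + 3*v^2 + 26*v - 24) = (v - 3)*(v + 4)*(v^3 - 3*v^2 - 6*v + 8) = (v - 3)*(v - 1)*(v + 4)*(v^2 - 2*v - 8) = (v - 3)*(v - 1)*(v + 2)*(v + 4)*(v - 4)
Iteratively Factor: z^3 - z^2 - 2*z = (z - 2)*(z^2 + z) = (z - 2)*(z + 1)*(z)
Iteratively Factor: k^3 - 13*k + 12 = (k - 1)*(k^2 + k - 12) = (k - 3)*(k - 1)*(k + 4)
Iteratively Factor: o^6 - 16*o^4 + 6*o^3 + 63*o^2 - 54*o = (o - 2)*(o^5 + 2*o^4 - 12*o^3 - 18*o^2 + 27*o) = (o - 2)*(o - 1)*(o^4 + 3*o^3 - 9*o^2 - 27*o) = o*(o - 2)*(o - 1)*(o^3 + 3*o^2 - 9*o - 27) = o*(o - 2)*(o - 1)*(o + 3)*(o^2 - 9) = o*(o - 3)*(o - 2)*(o - 1)*(o + 3)*(o + 3)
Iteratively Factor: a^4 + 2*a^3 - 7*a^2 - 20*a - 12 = (a + 1)*(a^3 + a^2 - 8*a - 12) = (a + 1)*(a + 2)*(a^2 - a - 6) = (a + 1)*(a + 2)^2*(a - 3)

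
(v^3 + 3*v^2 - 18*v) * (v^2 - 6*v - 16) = v^5 - 3*v^4 - 52*v^3 + 60*v^2 + 288*v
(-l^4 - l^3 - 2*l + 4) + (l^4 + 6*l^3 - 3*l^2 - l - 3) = 5*l^3 - 3*l^2 - 3*l + 1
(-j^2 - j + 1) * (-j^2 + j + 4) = j^4 - 6*j^2 - 3*j + 4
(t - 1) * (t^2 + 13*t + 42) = t^3 + 12*t^2 + 29*t - 42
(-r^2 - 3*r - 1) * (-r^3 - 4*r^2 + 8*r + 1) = r^5 + 7*r^4 + 5*r^3 - 21*r^2 - 11*r - 1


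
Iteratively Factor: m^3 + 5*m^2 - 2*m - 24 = (m - 2)*(m^2 + 7*m + 12) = (m - 2)*(m + 3)*(m + 4)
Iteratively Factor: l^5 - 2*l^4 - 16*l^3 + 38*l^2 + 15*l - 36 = (l + 4)*(l^4 - 6*l^3 + 8*l^2 + 6*l - 9) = (l + 1)*(l + 4)*(l^3 - 7*l^2 + 15*l - 9) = (l - 3)*(l + 1)*(l + 4)*(l^2 - 4*l + 3) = (l - 3)*(l - 1)*(l + 1)*(l + 4)*(l - 3)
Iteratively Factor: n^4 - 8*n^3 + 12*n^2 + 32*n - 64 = (n + 2)*(n^3 - 10*n^2 + 32*n - 32) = (n - 4)*(n + 2)*(n^2 - 6*n + 8) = (n - 4)^2*(n + 2)*(n - 2)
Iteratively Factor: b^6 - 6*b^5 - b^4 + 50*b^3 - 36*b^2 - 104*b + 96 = (b + 2)*(b^5 - 8*b^4 + 15*b^3 + 20*b^2 - 76*b + 48) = (b - 2)*(b + 2)*(b^4 - 6*b^3 + 3*b^2 + 26*b - 24) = (b - 4)*(b - 2)*(b + 2)*(b^3 - 2*b^2 - 5*b + 6) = (b - 4)*(b - 3)*(b - 2)*(b + 2)*(b^2 + b - 2) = (b - 4)*(b - 3)*(b - 2)*(b + 2)^2*(b - 1)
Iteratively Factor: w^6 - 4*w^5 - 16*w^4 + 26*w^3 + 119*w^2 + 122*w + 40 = (w + 1)*(w^5 - 5*w^4 - 11*w^3 + 37*w^2 + 82*w + 40) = (w + 1)*(w + 2)*(w^4 - 7*w^3 + 3*w^2 + 31*w + 20) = (w - 5)*(w + 1)*(w + 2)*(w^3 - 2*w^2 - 7*w - 4) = (w - 5)*(w + 1)^2*(w + 2)*(w^2 - 3*w - 4) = (w - 5)*(w - 4)*(w + 1)^2*(w + 2)*(w + 1)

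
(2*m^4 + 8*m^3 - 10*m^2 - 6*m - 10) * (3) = 6*m^4 + 24*m^3 - 30*m^2 - 18*m - 30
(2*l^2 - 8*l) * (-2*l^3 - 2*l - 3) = -4*l^5 + 16*l^4 - 4*l^3 + 10*l^2 + 24*l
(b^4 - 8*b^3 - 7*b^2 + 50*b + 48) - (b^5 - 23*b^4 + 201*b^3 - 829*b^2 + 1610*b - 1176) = -b^5 + 24*b^4 - 209*b^3 + 822*b^2 - 1560*b + 1224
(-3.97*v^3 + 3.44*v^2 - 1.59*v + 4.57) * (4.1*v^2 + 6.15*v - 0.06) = -16.277*v^5 - 10.3115*v^4 + 14.8752*v^3 + 8.7521*v^2 + 28.2009*v - 0.2742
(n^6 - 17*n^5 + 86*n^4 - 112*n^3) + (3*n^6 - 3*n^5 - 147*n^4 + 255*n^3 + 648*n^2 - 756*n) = 4*n^6 - 20*n^5 - 61*n^4 + 143*n^3 + 648*n^2 - 756*n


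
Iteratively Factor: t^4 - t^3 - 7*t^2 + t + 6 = (t - 3)*(t^3 + 2*t^2 - t - 2) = (t - 3)*(t + 1)*(t^2 + t - 2) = (t - 3)*(t - 1)*(t + 1)*(t + 2)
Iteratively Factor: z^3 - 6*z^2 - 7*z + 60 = (z - 5)*(z^2 - z - 12) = (z - 5)*(z + 3)*(z - 4)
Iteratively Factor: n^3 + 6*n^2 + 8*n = (n + 2)*(n^2 + 4*n) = n*(n + 2)*(n + 4)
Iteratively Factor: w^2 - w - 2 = (w - 2)*(w + 1)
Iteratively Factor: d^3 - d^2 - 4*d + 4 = (d + 2)*(d^2 - 3*d + 2) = (d - 1)*(d + 2)*(d - 2)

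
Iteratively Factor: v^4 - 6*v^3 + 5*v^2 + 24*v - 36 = (v - 3)*(v^3 - 3*v^2 - 4*v + 12) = (v - 3)*(v + 2)*(v^2 - 5*v + 6) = (v - 3)*(v - 2)*(v + 2)*(v - 3)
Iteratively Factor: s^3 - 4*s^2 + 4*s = (s - 2)*(s^2 - 2*s) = (s - 2)^2*(s)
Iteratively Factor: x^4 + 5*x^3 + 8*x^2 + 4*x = (x)*(x^3 + 5*x^2 + 8*x + 4) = x*(x + 2)*(x^2 + 3*x + 2) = x*(x + 2)^2*(x + 1)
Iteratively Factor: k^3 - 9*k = (k - 3)*(k^2 + 3*k) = (k - 3)*(k + 3)*(k)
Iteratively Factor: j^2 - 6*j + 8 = (j - 2)*(j - 4)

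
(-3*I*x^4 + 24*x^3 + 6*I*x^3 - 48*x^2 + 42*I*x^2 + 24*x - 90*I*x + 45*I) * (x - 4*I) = -3*I*x^5 + 12*x^4 + 6*I*x^4 - 24*x^3 - 54*I*x^3 + 192*x^2 + 102*I*x^2 - 360*x - 51*I*x + 180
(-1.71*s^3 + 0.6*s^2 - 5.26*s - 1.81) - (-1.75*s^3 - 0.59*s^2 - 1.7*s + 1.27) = 0.04*s^3 + 1.19*s^2 - 3.56*s - 3.08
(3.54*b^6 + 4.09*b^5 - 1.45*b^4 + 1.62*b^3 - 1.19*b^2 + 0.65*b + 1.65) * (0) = 0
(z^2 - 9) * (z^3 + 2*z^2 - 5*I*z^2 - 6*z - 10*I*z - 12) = z^5 + 2*z^4 - 5*I*z^4 - 15*z^3 - 10*I*z^3 - 30*z^2 + 45*I*z^2 + 54*z + 90*I*z + 108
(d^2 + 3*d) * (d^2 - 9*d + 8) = d^4 - 6*d^3 - 19*d^2 + 24*d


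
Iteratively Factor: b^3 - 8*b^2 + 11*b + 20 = (b - 5)*(b^2 - 3*b - 4) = (b - 5)*(b - 4)*(b + 1)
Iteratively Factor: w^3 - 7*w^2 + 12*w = (w - 3)*(w^2 - 4*w) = (w - 4)*(w - 3)*(w)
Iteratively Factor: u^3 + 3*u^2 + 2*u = (u + 2)*(u^2 + u) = u*(u + 2)*(u + 1)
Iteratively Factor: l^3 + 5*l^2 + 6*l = (l + 2)*(l^2 + 3*l) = (l + 2)*(l + 3)*(l)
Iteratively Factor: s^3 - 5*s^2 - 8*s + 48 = (s - 4)*(s^2 - s - 12) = (s - 4)*(s + 3)*(s - 4)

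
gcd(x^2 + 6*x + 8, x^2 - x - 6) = x + 2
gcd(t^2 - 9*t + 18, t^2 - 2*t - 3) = t - 3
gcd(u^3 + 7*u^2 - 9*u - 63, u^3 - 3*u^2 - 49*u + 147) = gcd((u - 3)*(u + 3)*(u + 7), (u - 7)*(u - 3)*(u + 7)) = u^2 + 4*u - 21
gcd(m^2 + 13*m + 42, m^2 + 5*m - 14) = m + 7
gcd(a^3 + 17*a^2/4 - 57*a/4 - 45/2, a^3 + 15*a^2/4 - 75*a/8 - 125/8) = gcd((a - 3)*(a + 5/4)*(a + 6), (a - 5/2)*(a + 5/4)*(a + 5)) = a + 5/4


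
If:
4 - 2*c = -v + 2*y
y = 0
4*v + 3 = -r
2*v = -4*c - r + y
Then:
No Solution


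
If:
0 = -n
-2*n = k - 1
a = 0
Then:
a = 0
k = 1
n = 0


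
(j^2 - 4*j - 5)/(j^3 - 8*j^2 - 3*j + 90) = (j + 1)/(j^2 - 3*j - 18)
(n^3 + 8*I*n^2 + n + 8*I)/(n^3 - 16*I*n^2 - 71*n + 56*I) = (n^2 + 9*I*n - 8)/(n^2 - 15*I*n - 56)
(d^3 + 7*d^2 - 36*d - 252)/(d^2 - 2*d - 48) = (d^2 + d - 42)/(d - 8)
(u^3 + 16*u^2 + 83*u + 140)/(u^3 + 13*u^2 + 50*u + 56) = (u + 5)/(u + 2)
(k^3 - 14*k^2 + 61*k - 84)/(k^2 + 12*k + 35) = (k^3 - 14*k^2 + 61*k - 84)/(k^2 + 12*k + 35)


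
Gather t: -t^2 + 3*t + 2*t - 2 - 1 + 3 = -t^2 + 5*t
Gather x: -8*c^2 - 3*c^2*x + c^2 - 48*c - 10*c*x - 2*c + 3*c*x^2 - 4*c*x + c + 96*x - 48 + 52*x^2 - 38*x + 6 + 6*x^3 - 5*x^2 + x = -7*c^2 - 49*c + 6*x^3 + x^2*(3*c + 47) + x*(-3*c^2 - 14*c + 59) - 42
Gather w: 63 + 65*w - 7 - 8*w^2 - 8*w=-8*w^2 + 57*w + 56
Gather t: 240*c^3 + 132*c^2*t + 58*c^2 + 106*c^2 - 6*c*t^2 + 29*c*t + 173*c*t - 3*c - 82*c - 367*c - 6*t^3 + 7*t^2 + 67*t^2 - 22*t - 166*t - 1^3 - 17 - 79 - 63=240*c^3 + 164*c^2 - 452*c - 6*t^3 + t^2*(74 - 6*c) + t*(132*c^2 + 202*c - 188) - 160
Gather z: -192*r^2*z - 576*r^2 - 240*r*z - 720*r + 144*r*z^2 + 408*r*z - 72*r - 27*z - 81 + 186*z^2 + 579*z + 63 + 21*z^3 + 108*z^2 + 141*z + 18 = -576*r^2 - 792*r + 21*z^3 + z^2*(144*r + 294) + z*(-192*r^2 + 168*r + 693)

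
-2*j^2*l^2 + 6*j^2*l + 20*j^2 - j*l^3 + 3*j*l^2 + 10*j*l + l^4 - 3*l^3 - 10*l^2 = (-2*j + l)*(j + l)*(l - 5)*(l + 2)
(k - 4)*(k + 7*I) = k^2 - 4*k + 7*I*k - 28*I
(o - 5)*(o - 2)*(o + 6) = o^3 - o^2 - 32*o + 60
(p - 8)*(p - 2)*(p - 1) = p^3 - 11*p^2 + 26*p - 16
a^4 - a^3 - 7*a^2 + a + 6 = (a - 3)*(a - 1)*(a + 1)*(a + 2)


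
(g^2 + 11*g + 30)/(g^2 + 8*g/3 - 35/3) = 3*(g + 6)/(3*g - 7)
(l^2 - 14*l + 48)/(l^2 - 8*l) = (l - 6)/l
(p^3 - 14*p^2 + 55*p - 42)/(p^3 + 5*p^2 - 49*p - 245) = (p^2 - 7*p + 6)/(p^2 + 12*p + 35)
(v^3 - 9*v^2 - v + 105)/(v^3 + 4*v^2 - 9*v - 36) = (v^2 - 12*v + 35)/(v^2 + v - 12)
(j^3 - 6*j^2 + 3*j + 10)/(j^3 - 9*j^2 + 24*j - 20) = (j + 1)/(j - 2)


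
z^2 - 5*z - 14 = (z - 7)*(z + 2)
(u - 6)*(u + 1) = u^2 - 5*u - 6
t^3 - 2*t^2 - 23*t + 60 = (t - 4)*(t - 3)*(t + 5)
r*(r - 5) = r^2 - 5*r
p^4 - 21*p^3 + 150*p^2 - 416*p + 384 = (p - 8)^2*(p - 3)*(p - 2)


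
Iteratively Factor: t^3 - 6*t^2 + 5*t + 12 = (t - 4)*(t^2 - 2*t - 3) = (t - 4)*(t - 3)*(t + 1)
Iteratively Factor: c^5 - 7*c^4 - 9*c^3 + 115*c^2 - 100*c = (c + 4)*(c^4 - 11*c^3 + 35*c^2 - 25*c) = c*(c + 4)*(c^3 - 11*c^2 + 35*c - 25) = c*(c - 1)*(c + 4)*(c^2 - 10*c + 25) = c*(c - 5)*(c - 1)*(c + 4)*(c - 5)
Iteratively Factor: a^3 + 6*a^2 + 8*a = (a)*(a^2 + 6*a + 8) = a*(a + 4)*(a + 2)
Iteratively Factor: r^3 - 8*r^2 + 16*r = (r)*(r^2 - 8*r + 16) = r*(r - 4)*(r - 4)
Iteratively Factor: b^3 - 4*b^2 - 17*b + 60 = (b - 5)*(b^2 + b - 12) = (b - 5)*(b + 4)*(b - 3)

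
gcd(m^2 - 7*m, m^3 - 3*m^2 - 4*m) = m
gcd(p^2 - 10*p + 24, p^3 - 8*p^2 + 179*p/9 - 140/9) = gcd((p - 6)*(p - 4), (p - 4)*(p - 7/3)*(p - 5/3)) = p - 4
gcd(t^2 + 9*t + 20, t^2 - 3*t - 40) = t + 5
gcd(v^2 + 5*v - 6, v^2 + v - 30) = v + 6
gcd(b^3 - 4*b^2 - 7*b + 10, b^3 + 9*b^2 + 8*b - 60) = 1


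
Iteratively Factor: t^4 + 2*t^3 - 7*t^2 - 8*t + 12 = (t - 1)*(t^3 + 3*t^2 - 4*t - 12) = (t - 1)*(t + 2)*(t^2 + t - 6) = (t - 2)*(t - 1)*(t + 2)*(t + 3)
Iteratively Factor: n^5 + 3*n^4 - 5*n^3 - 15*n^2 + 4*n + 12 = (n + 1)*(n^4 + 2*n^3 - 7*n^2 - 8*n + 12) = (n + 1)*(n + 3)*(n^3 - n^2 - 4*n + 4) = (n + 1)*(n + 2)*(n + 3)*(n^2 - 3*n + 2) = (n - 2)*(n + 1)*(n + 2)*(n + 3)*(n - 1)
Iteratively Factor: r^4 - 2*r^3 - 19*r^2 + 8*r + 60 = (r - 2)*(r^3 - 19*r - 30) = (r - 2)*(r + 3)*(r^2 - 3*r - 10) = (r - 2)*(r + 2)*(r + 3)*(r - 5)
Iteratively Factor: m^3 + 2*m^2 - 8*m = (m - 2)*(m^2 + 4*m) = m*(m - 2)*(m + 4)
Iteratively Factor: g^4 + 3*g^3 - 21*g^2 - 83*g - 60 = (g - 5)*(g^3 + 8*g^2 + 19*g + 12) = (g - 5)*(g + 1)*(g^2 + 7*g + 12) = (g - 5)*(g + 1)*(g + 4)*(g + 3)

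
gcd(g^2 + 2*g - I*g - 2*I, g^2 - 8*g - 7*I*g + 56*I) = 1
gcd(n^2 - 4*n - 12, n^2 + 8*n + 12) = n + 2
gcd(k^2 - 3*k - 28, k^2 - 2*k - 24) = k + 4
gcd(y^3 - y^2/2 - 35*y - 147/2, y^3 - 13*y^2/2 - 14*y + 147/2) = y^2 - 7*y/2 - 49/2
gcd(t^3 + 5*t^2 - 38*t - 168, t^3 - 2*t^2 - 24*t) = t^2 - 2*t - 24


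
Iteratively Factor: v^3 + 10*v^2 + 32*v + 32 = (v + 4)*(v^2 + 6*v + 8) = (v + 4)^2*(v + 2)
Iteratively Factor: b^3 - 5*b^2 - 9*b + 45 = (b + 3)*(b^2 - 8*b + 15) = (b - 3)*(b + 3)*(b - 5)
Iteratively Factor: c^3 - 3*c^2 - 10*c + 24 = (c - 4)*(c^2 + c - 6) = (c - 4)*(c + 3)*(c - 2)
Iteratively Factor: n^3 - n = (n - 1)*(n^2 + n) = (n - 1)*(n + 1)*(n)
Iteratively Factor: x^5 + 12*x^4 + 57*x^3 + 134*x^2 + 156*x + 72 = (x + 3)*(x^4 + 9*x^3 + 30*x^2 + 44*x + 24) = (x + 2)*(x + 3)*(x^3 + 7*x^2 + 16*x + 12) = (x + 2)*(x + 3)^2*(x^2 + 4*x + 4) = (x + 2)^2*(x + 3)^2*(x + 2)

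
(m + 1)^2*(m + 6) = m^3 + 8*m^2 + 13*m + 6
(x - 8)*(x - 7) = x^2 - 15*x + 56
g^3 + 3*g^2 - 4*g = g*(g - 1)*(g + 4)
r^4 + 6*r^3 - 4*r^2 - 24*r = r*(r - 2)*(r + 2)*(r + 6)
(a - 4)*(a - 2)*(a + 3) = a^3 - 3*a^2 - 10*a + 24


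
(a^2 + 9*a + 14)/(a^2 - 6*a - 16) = (a + 7)/(a - 8)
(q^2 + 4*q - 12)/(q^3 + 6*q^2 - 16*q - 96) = (q - 2)/(q^2 - 16)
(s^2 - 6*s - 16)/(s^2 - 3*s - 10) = (s - 8)/(s - 5)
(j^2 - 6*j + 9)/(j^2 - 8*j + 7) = (j^2 - 6*j + 9)/(j^2 - 8*j + 7)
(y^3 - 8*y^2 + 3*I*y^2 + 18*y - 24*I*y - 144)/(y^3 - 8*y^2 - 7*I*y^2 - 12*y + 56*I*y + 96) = (y + 6*I)/(y - 4*I)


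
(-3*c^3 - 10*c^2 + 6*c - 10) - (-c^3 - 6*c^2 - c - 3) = -2*c^3 - 4*c^2 + 7*c - 7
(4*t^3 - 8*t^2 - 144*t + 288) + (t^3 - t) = 5*t^3 - 8*t^2 - 145*t + 288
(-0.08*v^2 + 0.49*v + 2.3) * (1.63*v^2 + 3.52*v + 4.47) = -0.1304*v^4 + 0.5171*v^3 + 5.1162*v^2 + 10.2863*v + 10.281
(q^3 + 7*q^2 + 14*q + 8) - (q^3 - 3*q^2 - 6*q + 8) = 10*q^2 + 20*q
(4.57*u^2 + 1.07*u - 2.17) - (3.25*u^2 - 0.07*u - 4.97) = 1.32*u^2 + 1.14*u + 2.8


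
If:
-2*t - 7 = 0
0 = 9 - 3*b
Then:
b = 3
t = -7/2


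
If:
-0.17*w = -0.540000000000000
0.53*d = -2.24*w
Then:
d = -13.43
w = 3.18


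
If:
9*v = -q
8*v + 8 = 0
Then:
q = 9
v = -1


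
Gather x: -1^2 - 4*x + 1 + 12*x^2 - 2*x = 12*x^2 - 6*x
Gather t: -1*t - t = -2*t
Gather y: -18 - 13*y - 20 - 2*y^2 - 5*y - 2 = -2*y^2 - 18*y - 40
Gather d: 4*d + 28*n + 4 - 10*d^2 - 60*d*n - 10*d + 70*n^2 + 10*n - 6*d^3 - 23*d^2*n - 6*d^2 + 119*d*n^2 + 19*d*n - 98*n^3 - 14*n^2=-6*d^3 + d^2*(-23*n - 16) + d*(119*n^2 - 41*n - 6) - 98*n^3 + 56*n^2 + 38*n + 4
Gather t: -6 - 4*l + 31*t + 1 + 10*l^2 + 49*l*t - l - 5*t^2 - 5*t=10*l^2 - 5*l - 5*t^2 + t*(49*l + 26) - 5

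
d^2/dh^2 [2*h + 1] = 0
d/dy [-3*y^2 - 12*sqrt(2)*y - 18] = -6*y - 12*sqrt(2)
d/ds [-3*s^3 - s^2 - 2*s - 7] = -9*s^2 - 2*s - 2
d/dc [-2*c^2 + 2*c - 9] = 2 - 4*c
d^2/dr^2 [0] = 0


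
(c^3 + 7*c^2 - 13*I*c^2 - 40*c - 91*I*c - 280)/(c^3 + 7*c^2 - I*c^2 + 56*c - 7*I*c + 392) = (c - 5*I)/(c + 7*I)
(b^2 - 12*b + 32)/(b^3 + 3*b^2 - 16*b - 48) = (b - 8)/(b^2 + 7*b + 12)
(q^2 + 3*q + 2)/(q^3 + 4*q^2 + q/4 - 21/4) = 4*(q^2 + 3*q + 2)/(4*q^3 + 16*q^2 + q - 21)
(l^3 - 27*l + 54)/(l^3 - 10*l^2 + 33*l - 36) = (l + 6)/(l - 4)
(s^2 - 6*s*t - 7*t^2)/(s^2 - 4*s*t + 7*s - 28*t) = (s^2 - 6*s*t - 7*t^2)/(s^2 - 4*s*t + 7*s - 28*t)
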